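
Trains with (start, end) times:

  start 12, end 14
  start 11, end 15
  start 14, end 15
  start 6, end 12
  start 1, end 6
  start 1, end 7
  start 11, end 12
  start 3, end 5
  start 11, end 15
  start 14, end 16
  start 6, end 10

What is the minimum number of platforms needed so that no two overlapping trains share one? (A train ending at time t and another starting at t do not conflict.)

4

The answer is the maximum number of intervals overlapping at any instant.
Events (time:±→running): 1:+→1 1:+→2 3:+→3 5:-→2 6:-→1 6:+→2 6:+→3 7:-→2 10:-→1 11:+→2 11:+→3 11:+→4 … peak 4.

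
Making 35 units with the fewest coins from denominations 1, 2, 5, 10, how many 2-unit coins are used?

35 = 3×10 + 1×5
Count of 2: 0

0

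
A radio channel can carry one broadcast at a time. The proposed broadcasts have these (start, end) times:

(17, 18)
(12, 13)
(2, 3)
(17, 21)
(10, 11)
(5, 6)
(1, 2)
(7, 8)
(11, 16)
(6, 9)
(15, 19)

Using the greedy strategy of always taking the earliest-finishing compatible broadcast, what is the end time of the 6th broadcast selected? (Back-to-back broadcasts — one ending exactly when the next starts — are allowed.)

13

Greedy by earliest finish: after sorting by end time, pick each interval compatible with the last pick.
Sorted by end: (1,2)  (2,3)  (5,6)  (7,8)  (6,9)  (10,11)  (12,13)  (11,16)  (17,18)  (15,19)  (17,21)
take (1,2); take (2,3); take (5,6); take (7,8); take (10,11); take (12,13); skip (11,16); take (17,18); skip (17,21).
Selected: (1,2) (2,3) (5,6) (7,8) (10,11) (12,13) (17,18)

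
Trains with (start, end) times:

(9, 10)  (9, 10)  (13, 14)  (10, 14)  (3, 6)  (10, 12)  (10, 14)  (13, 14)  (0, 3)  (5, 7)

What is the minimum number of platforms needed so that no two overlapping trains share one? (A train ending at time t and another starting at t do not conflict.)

Count concurrent intervals with a sweep; the peak is the room count.
starts: [0, 3, 5, 9, 9, 10, 10, 10, 13, 13]
ends:   [3, 6, 7, 10, 10, 12, 14, 14, 14, 14]
s0→1 e3→0 s3→1 s5→2 e6→1 e7→0 s9→1 s9→2 e10→1 e10→0 s10→1 s10→2 s10→3 e12→2 s13→3 s13→4  — peak 4.

4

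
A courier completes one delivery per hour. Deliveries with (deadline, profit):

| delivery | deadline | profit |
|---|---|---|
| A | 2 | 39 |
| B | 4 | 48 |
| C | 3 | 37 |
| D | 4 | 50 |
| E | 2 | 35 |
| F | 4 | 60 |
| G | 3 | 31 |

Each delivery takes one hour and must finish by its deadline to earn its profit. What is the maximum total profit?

By profit: F(d4,60), D(d4,50), B(d4,48), A(d2,39), C(d3,37), E(d2,35), G(d3,31)
F→slot 4; D→slot 3; B→slot 2; A→slot 1; C skipped; E skipped; G skipped.
Profit = 39 + 48 + 50 + 60 = 197

197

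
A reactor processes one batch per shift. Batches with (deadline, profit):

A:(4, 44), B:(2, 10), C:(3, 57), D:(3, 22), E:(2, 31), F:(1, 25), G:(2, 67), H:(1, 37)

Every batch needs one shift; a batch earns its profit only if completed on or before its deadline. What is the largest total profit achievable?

205

Sort by profit descending; place each in the latest free slot ≤ its deadline.
By profit: G(d2,67), C(d3,57), A(d4,44), H(d1,37), E(d2,31), F(d1,25), D(d3,22), B(d2,10)
G→slot 2; C→slot 3; A→slot 4; H→slot 1; E skipped; F skipped; D skipped; B skipped.
Profit = 37 + 67 + 57 + 44 = 205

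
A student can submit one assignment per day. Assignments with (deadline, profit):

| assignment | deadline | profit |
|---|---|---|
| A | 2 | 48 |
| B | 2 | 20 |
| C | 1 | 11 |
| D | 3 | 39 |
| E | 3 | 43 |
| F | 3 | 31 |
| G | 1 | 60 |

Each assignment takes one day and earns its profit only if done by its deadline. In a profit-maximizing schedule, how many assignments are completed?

3

Sort by profit descending; place each in the latest free slot ≤ its deadline.
Profit order: G=60 A=48 E=43 D=39 F=31 B=20 C=11
Assign: G→slot 1, A→slot 2, E→slot 3, D skipped, F skipped, B skipped, C skipped.
Slots: [1:G] [2:A] [3:E]
3 of 7 scheduled.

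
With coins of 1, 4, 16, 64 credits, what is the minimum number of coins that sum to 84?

84 = 1×64 + 1×16 + 1×4
Total coins = 1 + 1 + 1 = 3

3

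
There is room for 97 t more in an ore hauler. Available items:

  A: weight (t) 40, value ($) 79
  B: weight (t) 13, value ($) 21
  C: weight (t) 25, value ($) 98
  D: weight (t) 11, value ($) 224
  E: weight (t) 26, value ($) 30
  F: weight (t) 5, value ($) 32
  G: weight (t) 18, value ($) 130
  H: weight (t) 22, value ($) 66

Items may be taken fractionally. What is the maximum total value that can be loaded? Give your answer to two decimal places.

581.60

Ratios (sorted): D 20.36, G 7.22, F 6.40, C 3.92, H 3.00, A 1.98, B 1.62, E 1.15
take D (11 @ 224); take G (18 @ 130); take F (5 @ 32); take C (25 @ 98); take H (22 @ 66); take 16/40 of A → 31.60. Capacity used 97/97.
Total value = 581.60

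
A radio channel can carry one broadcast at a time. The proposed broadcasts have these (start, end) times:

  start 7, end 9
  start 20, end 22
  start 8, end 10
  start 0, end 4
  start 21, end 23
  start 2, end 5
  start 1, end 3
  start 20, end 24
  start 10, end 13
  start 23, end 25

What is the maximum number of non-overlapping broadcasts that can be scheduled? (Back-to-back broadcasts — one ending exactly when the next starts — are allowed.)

5

Order by finish time; keep every interval that doesn't clash with the previous kept one.
Sorted by end: (1,3)  (0,4)  (2,5)  (7,9)  (8,10)  (10,13)  (20,22)  (21,23)  (20,24)  (23,25)
take (1,3); skip (2,5); take (7,9); skip (8,10); take (10,13); take (20,22); skip (21,23); take (23,25).
Selected 5 broadcasts.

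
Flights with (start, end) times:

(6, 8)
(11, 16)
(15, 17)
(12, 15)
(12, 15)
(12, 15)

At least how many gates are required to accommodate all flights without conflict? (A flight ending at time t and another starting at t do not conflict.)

starts: [6, 11, 12, 12, 12, 15]
ends:   [8, 15, 15, 15, 16, 17]
s6→1 e8→0 s11→1 s12→2 s12→3 s12→4  — peak 4.

4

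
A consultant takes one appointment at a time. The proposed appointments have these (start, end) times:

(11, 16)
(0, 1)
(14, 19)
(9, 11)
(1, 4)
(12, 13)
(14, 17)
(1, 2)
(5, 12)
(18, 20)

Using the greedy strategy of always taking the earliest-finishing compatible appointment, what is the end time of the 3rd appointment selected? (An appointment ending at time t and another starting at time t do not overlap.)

11

Sort by end time and greedily take each interval whose start is ≥ the last chosen end.
By end time: (0,1), (1,2), (1,4), (9,11), (5,12), (12,13), (11,16), (14,17), (14,19), (18,20).
Pick (0,1); next start ≥ 1 → (1,2); next start ≥ 2 → (9,11); next start ≥ 11 → (12,13); next start ≥ 13 → (14,17); next start ≥ 17 → (18,20).
Selected: (0,1) (1,2) (9,11) (12,13) (14,17) (18,20)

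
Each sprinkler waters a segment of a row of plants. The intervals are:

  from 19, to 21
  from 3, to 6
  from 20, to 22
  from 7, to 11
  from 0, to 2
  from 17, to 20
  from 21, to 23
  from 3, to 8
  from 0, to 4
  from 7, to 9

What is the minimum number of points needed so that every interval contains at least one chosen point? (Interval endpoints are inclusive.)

5

Sorted: [0,2] [0,4] [3,6] [3,8] [7,9] [7,11] [17,20] [19,21] [20,22] [21,23]
{[0,2],[0,4]} hit by 2; {[3,6],[3,8]} hit by 6; {[7,9],[7,11]} hit by 9; {[17,20],[19,21],[20,22]} hit by 20; {[21,23]} hit by 23.
Points: 2, 6, 9, 20, 23 (5 total).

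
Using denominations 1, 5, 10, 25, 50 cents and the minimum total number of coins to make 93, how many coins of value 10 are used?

1

93 = 1×50 + 1×25 + 1×10 + 1×5 + 3×1
Count of 10: 1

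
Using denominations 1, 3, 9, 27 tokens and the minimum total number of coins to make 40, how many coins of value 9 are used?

1

40 − 1×27→13 − 1×9→4 − 1×3→1 − 1×1→0
Count of 9: 1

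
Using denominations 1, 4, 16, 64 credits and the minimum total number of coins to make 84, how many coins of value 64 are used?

84 − 1×64→20 − 1×16→4 − 1×4→0
Count of 64: 1

1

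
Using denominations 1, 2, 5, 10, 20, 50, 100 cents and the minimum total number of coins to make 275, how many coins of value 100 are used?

2

275 = 2×100 + 1×50 + 1×20 + 1×5
Count of 100: 2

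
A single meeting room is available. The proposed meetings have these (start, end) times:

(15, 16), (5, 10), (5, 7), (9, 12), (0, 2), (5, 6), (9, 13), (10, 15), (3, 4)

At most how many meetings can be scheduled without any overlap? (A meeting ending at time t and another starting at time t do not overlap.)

5

Sort by end time and greedily take each interval whose start is ≥ the last chosen end.
Sorted by end: (0,2)  (3,4)  (5,6)  (5,7)  (5,10)  (9,12)  (9,13)  (10,15)  (15,16)
take (0,2); take (3,4); take (5,6); skip (5,7); skip (5,10); take (9,12); take (15,16).
Selected 5 meetings.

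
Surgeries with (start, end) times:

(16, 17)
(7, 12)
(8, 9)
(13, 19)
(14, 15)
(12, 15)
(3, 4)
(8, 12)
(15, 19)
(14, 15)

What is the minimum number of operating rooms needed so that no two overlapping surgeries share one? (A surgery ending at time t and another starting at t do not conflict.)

4

Count concurrent intervals with a sweep; the peak is the room count.
starts: [3, 7, 8, 8, 12, 13, 14, 14, 15, 16]
ends:   [4, 9, 12, 12, 15, 15, 15, 17, 19, 19]
s3→1 e4→0 s7→1 s8→2 s8→3 e9→2 e12→1 e12→0 s12→1 s13→2 s14→3 s14→4  — peak 4.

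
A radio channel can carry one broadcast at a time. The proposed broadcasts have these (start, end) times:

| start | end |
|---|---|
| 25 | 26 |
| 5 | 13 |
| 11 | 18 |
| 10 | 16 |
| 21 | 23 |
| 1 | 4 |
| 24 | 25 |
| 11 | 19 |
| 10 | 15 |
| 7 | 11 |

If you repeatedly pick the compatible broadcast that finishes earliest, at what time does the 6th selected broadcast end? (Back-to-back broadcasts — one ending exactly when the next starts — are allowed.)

26

Sort by end time and greedily take each interval whose start is ≥ the last chosen end.
Sorted by end: (1,4)  (7,11)  (5,13)  (10,15)  (10,16)  (11,18)  (11,19)  (21,23)  (24,25)  (25,26)
take (1,4); take (7,11); take (11,18); skip (11,19); take (21,23); take (24,25); take (25,26).
Selected: (1,4) (7,11) (11,18) (21,23) (24,25) (25,26)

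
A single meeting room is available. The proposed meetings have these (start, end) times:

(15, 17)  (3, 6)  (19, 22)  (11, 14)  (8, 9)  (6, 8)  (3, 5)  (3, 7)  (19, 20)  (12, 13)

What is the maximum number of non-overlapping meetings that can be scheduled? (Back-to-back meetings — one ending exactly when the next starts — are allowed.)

Greedy by earliest finish: after sorting by end time, pick each interval compatible with the last pick.
Sorted by end: (3,5)  (3,6)  (3,7)  (6,8)  (8,9)  (12,13)  (11,14)  (15,17)  (19,20)  (19,22)
take (3,5); skip (3,6); skip (3,7); take (6,8); take (8,9); take (12,13); skip (11,14); take (15,17); take (19,20); skip (19,22).
Selected 6 meetings.

6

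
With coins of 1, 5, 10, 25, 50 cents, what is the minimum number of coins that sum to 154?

154 = 3×50 + 4×1
Total coins = 3 + 4 = 7

7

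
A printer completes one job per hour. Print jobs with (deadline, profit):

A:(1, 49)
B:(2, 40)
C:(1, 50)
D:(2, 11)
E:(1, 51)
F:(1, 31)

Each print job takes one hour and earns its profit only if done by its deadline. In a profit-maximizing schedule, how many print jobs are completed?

2

Sort by profit descending; place each in the latest free slot ≤ its deadline.
By profit: E(d1,51), C(d1,50), A(d1,49), B(d2,40), F(d1,31), D(d2,11)
E→slot 1; C skipped; A skipped; B→slot 2; F skipped; D skipped.
2 of 6 scheduled.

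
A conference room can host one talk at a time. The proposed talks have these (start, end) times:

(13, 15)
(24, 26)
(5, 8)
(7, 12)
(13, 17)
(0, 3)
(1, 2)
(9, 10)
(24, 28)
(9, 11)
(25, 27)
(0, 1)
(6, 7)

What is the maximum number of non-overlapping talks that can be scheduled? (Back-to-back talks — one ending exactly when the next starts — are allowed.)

Order by finish time; keep every interval that doesn't clash with the previous kept one.
Sorted by end: (0,1)  (1,2)  (0,3)  (6,7)  (5,8)  (9,10)  (9,11)  (7,12)  (13,15)  (13,17)  (24,26)  (25,27)  (24,28)
take (0,1); take (1,2); take (6,7); take (9,10); skip (9,11); skip (7,12); take (13,15); take (24,26).
Selected 6 talks.

6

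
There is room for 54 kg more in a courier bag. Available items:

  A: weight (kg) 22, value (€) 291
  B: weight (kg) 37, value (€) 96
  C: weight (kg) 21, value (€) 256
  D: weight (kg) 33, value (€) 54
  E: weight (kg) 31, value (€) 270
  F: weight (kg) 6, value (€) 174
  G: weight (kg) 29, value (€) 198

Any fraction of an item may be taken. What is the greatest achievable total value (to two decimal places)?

Greedy by value/weight ratio, highest first.
Order: F (174/6=29.00) > A (291/22=13.23) > C (256/21=12.19) > E (270/31=8.71) > G (198/29=6.83) > B (96/37=2.59) > D (54/33=1.64)
Fill: take F (6 @ 174) → take A (22 @ 291) → take C (21 @ 256) → take 5/31 of E → 43.55; 54/54 used.
Total value = 764.55

764.55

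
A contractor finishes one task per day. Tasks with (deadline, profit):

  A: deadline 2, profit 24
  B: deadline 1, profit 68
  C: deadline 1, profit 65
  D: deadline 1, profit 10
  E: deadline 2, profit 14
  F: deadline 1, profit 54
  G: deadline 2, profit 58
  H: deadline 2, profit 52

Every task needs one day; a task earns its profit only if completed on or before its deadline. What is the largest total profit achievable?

126

Take jobs in profit order; each goes to the latest open slot no later than its deadline.
Profit order: B=68 C=65 G=58 F=54 H=52 A=24 E=14 D=10
Assign: B→slot 1, C skipped, G→slot 2, F skipped, H skipped, A skipped, E skipped, D skipped.
Slots: [1:B] [2:G]
Profit = 68 + 58 = 126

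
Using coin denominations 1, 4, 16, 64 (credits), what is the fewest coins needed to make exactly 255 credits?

12

Use the largest denomination that fits, subtract, and repeat.
255 − 3×64→63 − 3×16→15 − 3×4→3 − 3×1→0
Total coins = 3 + 3 + 3 + 3 = 12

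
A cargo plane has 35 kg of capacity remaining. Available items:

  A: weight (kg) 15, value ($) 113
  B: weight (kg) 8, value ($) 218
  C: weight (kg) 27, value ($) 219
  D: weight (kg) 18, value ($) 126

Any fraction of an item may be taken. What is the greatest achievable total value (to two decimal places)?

Order: B (218/8=27.25) > C (219/27=8.11) > A (113/15=7.53) > D (126/18=7.00)
Fill: take B (8 @ 218) → take C (27 @ 219); 35/35 used.
Total value = 437.00

437.00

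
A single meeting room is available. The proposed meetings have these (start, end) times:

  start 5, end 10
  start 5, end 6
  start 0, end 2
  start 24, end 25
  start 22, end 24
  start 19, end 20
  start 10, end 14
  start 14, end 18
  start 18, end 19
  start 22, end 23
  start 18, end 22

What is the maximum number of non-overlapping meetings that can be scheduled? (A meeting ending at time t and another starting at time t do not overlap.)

Sort by end time and greedily take each interval whose start is ≥ the last chosen end.
By end time: (0,2), (5,6), (5,10), (10,14), (14,18), (18,19), (19,20), (18,22), (22,23), (22,24), (24,25).
Pick (0,2); next start ≥ 2 → (5,6); next start ≥ 6 → (10,14); next start ≥ 14 → (14,18); next start ≥ 18 → (18,19); next start ≥ 19 → (19,20); next start ≥ 20 → (22,23); next start ≥ 23 → (24,25).
Selected 8 meetings.

8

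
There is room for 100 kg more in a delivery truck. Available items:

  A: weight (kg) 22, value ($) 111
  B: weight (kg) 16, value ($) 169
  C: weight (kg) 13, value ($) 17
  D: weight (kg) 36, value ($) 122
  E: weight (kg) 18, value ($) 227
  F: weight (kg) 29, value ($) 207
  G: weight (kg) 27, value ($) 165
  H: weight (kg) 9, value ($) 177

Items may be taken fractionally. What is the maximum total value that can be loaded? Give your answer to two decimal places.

Order: H (177/9=19.67) > E (227/18=12.61) > B (169/16=10.56) > F (207/29=7.14) > G (165/27=6.11) > A (111/22=5.05) > D (122/36=3.39) > C (17/13=1.31)
Fill: take H (9 @ 177) → take E (18 @ 227) → take B (16 @ 169) → take F (29 @ 207) → take G (27 @ 165) → take 1/22 of A → 5.05; 100/100 used.
Total value = 950.05

950.05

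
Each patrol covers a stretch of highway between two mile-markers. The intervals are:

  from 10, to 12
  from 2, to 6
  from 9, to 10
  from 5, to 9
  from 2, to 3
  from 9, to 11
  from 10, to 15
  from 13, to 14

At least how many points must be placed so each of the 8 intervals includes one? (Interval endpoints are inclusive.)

Process intervals by earliest right end; each time one isn't hit yet, stab at its right endpoint.
Sorted: [2,3] [2,6] [5,9] [9,10] [9,11] [10,12] [13,14] [10,15]
{[2,3],[2,6]} hit by 3; {[5,9],[9,10],[9,11]} hit by 9; {[10,12]} hit by 12; {[13,14],[10,15]} hit by 14.
Points: 3, 9, 12, 14 (4 total).

4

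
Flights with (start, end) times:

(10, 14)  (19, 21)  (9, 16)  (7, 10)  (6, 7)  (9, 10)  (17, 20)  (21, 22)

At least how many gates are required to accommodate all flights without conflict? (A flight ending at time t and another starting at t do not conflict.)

3

The answer is the maximum number of intervals overlapping at any instant.
starts: [6, 7, 9, 9, 10, 17, 19, 21]
ends:   [7, 10, 10, 14, 16, 20, 21, 22]
s6→1 e7→0 s7→1 s9→2 s9→3  — peak 3.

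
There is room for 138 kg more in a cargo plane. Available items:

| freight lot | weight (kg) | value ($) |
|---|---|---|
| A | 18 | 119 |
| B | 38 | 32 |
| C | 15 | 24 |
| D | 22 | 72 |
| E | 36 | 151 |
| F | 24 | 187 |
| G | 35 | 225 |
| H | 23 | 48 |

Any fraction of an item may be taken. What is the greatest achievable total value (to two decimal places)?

Order: F (187/24=7.79) > A (119/18=6.61) > G (225/35=6.43) > E (151/36=4.19) > D (72/22=3.27) > H (48/23=2.09) > C (24/15=1.60) > B (32/38=0.84)
Fill: take F (24 @ 187) → take A (18 @ 119) → take G (35 @ 225) → take E (36 @ 151) → take D (22 @ 72) → take 3/23 of H → 6.26; 138/138 used.
Total value = 760.26

760.26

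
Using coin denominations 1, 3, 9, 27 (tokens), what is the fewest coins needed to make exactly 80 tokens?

8

Use the largest denomination that fits, subtract, and repeat.
80 = 2×27 + 2×9 + 2×3 + 2×1
Total coins = 2 + 2 + 2 + 2 = 8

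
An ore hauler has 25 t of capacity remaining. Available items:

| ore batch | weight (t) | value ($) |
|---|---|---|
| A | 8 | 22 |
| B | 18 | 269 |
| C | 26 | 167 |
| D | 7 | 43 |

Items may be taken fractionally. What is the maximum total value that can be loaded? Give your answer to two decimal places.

313.96

Ratios (sorted): B 14.94, C 6.42, D 6.14, A 2.75
take B (18 @ 269); take 7/26 of C → 44.96. Capacity used 25/25.
Total value = 313.96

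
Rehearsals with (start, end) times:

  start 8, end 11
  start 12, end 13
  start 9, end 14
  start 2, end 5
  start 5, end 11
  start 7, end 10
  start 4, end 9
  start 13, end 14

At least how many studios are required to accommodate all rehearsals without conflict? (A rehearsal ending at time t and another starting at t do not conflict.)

The answer is the maximum number of intervals overlapping at any instant.
starts: [2, 4, 5, 7, 8, 9, 12, 13]
ends:   [5, 9, 10, 11, 11, 13, 14, 14]
s2→1 s4→2 e5→1 s5→2 s7→3 s8→4  — peak 4.

4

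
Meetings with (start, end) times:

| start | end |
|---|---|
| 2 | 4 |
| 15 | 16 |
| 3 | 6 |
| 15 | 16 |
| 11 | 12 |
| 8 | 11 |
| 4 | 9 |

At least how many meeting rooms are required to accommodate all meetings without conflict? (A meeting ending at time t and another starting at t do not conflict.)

Events (time:±→running): 2:+→1 3:+→2 … peak 2.

2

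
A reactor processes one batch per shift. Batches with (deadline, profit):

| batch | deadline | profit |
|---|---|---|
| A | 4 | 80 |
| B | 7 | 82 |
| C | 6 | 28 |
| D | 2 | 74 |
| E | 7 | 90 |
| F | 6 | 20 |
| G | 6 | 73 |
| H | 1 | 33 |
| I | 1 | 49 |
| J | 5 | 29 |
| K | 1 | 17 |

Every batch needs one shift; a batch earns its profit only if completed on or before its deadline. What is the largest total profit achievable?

477

Profit order: E=90 B=82 A=80 D=74 G=73 I=49 H=33 J=29 C=28 F=20 K=17
Assign: E→slot 7, B→slot 6, A→slot 4, D→slot 2, G→slot 5, I→slot 1, H skipped, J→slot 3, C skipped, F skipped, K skipped.
Slots: [1:I] [2:D] [3:J] [4:A] [5:G] [6:B] [7:E]
Profit = 49 + 74 + 29 + 80 + 73 + 82 + 90 = 477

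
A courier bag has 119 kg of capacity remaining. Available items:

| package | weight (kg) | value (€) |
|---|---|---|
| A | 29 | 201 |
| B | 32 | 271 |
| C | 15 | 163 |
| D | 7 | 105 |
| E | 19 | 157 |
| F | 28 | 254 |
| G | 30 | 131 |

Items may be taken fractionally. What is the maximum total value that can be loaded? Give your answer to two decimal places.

Sort by value per unit weight and fill in that order.
Order: D (105/7=15.00) > C (163/15=10.87) > F (254/28=9.07) > B (271/32=8.47) > E (157/19=8.26) > A (201/29=6.93) > G (131/30=4.37)
Fill: take D (7 @ 105) → take C (15 @ 163) → take F (28 @ 254) → take B (32 @ 271) → take E (19 @ 157) → take 18/29 of A → 124.76; 119/119 used.
Total value = 1074.76

1074.76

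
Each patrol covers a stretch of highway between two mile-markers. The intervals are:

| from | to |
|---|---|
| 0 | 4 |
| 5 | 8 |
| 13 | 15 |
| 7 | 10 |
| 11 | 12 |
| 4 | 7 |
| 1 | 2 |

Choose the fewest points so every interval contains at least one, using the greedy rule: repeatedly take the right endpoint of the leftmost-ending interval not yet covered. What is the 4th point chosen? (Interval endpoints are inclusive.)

By right end: [1,2]  [0,4]  [4,7]  [5,8]  [7,10]  [11,12]  [13,15]
[1,2] uncovered → point at 2; [4,7] uncovered → point at 7; [11,12] uncovered → point at 12; [13,15] uncovered → point at 15.
Points: 2, 7, 12, 15 (4 total).

15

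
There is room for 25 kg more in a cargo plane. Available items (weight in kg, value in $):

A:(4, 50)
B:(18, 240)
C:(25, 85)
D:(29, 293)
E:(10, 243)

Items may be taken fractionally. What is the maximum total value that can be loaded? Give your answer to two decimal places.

443.00

Ratios (sorted): E 24.30, B 13.33, A 12.50, D 10.10, C 3.40
take E (10 @ 243); take 15/18 of B → 200.00. Capacity used 25/25.
Total value = 443.00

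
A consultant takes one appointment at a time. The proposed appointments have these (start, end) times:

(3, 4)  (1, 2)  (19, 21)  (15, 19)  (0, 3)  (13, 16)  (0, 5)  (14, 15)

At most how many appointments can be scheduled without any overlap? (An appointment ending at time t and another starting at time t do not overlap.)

5

Sort by end time and greedily take each interval whose start is ≥ the last chosen end.
Sorted by end: (1,2)  (0,3)  (3,4)  (0,5)  (14,15)  (13,16)  (15,19)  (19,21)
take (1,2); take (3,4); skip (0,5); take (14,15); skip (13,16); take (15,19); take (19,21).
Selected 5 appointments.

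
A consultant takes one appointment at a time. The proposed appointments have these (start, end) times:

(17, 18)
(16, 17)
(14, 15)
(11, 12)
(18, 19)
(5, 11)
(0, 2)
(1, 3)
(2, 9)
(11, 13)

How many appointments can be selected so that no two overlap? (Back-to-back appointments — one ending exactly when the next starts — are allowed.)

7

Greedy by earliest finish: after sorting by end time, pick each interval compatible with the last pick.
By end time: (0,2), (1,3), (2,9), (5,11), (11,12), (11,13), (14,15), (16,17), (17,18), (18,19).
Pick (0,2); next start ≥ 2 → (2,9); next start ≥ 9 → (11,12); next start ≥ 12 → (14,15); next start ≥ 15 → (16,17); next start ≥ 17 → (17,18); next start ≥ 18 → (18,19).
Selected 7 appointments.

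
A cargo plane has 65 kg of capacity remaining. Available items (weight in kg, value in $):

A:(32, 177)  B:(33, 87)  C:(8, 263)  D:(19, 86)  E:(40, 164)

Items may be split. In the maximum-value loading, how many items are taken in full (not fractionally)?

3

Greedy by value/weight ratio, highest first.
Order: C (263/8=32.88) > A (177/32=5.53) > D (86/19=4.53) > E (164/40=4.10) > B (87/33=2.64)
Fill: take C (8 @ 263) → take A (32 @ 177) → take D (19 @ 86) → take 6/40 of E → 24.60; 65/65 used.
3 item(s) taken whole; one partial (take 6/40 of E).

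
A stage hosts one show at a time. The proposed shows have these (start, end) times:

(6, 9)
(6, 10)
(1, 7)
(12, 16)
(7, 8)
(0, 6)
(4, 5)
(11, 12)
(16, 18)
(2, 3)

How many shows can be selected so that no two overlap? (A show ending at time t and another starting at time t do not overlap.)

6

Sorted by end: (2,3)  (4,5)  (0,6)  (1,7)  (7,8)  (6,9)  (6,10)  (11,12)  (12,16)  (16,18)
take (2,3); take (4,5); take (7,8); skip (6,9); take (11,12); take (12,16); take (16,18).
Selected 6 shows.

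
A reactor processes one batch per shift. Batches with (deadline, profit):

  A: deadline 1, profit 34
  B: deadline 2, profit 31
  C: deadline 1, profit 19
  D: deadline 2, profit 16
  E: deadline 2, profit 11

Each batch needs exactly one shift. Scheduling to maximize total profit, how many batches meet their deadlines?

2

Take jobs in profit order; each goes to the latest open slot no later than its deadline.
By profit: A(d1,34), B(d2,31), C(d1,19), D(d2,16), E(d2,11)
A→slot 1; B→slot 2; C skipped; D skipped; E skipped.
2 of 5 scheduled.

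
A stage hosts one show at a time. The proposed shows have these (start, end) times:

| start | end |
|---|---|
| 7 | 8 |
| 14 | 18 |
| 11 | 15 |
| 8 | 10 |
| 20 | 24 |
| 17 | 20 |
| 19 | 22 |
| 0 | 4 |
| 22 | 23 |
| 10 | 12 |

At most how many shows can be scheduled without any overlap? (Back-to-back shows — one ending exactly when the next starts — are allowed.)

7

Order by finish time; keep every interval that doesn't clash with the previous kept one.
By end time: (0,4), (7,8), (8,10), (10,12), (11,15), (14,18), (17,20), (19,22), (22,23), (20,24).
Pick (0,4); next start ≥ 4 → (7,8); next start ≥ 8 → (8,10); next start ≥ 10 → (10,12); next start ≥ 12 → (14,18); next start ≥ 18 → (19,22); next start ≥ 22 → (22,23).
Selected 7 shows.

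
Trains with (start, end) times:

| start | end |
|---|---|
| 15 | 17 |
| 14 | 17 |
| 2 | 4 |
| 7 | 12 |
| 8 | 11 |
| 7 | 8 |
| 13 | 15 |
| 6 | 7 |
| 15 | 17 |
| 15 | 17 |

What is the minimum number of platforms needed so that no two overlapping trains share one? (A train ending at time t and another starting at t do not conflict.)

Count concurrent intervals with a sweep; the peak is the room count.
Events (time:±→running): 2:+→1 4:-→0 6:+→1 7:-→0 7:+→1 7:+→2 8:-→1 8:+→2 11:-→1 12:-→0 13:+→1 14:+→2 15:-→1 15:+→2 15:+→3 15:+→4 … peak 4.

4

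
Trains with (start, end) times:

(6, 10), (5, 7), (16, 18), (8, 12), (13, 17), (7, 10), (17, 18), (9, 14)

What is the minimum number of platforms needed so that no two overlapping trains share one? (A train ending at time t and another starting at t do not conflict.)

4

Count concurrent intervals with a sweep; the peak is the room count.
Events (time:±→running): 5:+→1 6:+→2 7:-→1 7:+→2 8:+→3 9:+→4 … peak 4.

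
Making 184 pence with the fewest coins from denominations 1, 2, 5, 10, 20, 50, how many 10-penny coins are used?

1

Greedy: take as many of the largest coin as possible, then repeat with the remainder.
184 = 3×50 + 1×20 + 1×10 + 2×2
Count of 10: 1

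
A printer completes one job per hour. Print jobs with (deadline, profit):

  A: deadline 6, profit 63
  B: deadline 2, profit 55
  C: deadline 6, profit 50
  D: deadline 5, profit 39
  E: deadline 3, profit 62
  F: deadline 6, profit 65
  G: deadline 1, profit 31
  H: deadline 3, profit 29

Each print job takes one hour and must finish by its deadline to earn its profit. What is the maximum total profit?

334

By profit: F(d6,65), A(d6,63), E(d3,62), B(d2,55), C(d6,50), D(d5,39), G(d1,31), H(d3,29)
F→slot 6; A→slot 5; E→slot 3; B→slot 2; C→slot 4; D→slot 1; G skipped; H skipped.
Profit = 39 + 55 + 62 + 50 + 63 + 65 = 334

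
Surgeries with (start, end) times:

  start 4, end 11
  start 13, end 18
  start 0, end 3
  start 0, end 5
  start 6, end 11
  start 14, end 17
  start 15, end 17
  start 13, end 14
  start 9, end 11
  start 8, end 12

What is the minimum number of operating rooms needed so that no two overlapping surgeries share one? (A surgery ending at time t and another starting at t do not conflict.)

4

Events (time:±→running): 0:+→1 0:+→2 3:-→1 4:+→2 5:-→1 6:+→2 8:+→3 9:+→4 … peak 4.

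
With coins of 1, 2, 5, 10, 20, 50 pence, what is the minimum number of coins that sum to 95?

Use the largest denomination that fits, subtract, and repeat.
95 = 1×50 + 2×20 + 1×5
Total coins = 1 + 2 + 1 = 4

4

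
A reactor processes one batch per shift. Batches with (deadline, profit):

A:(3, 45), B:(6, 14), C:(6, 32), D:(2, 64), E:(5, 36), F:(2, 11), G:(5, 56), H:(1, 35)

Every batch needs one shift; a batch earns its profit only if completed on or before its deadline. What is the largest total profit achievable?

268

Profit order: D=64 G=56 A=45 E=36 H=35 C=32 B=14 F=11
Assign: D→slot 2, G→slot 5, A→slot 3, E→slot 4, H→slot 1, C→slot 6, B skipped, F skipped.
Slots: [1:H] [2:D] [3:A] [4:E] [5:G] [6:C]
Profit = 35 + 64 + 45 + 36 + 56 + 32 = 268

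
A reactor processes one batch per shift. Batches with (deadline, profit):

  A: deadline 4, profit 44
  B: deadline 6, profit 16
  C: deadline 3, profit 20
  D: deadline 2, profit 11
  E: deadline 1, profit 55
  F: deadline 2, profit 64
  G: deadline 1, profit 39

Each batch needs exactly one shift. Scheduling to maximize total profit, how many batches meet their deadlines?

5

Take jobs in profit order; each goes to the latest open slot no later than its deadline.
Profit order: F=64 E=55 A=44 G=39 C=20 B=16 D=11
Assign: F→slot 2, E→slot 1, A→slot 4, G skipped, C→slot 3, B→slot 6, D skipped.
Slots: [1:E] [2:F] [3:C] [4:A] [6:B]
5 of 7 scheduled.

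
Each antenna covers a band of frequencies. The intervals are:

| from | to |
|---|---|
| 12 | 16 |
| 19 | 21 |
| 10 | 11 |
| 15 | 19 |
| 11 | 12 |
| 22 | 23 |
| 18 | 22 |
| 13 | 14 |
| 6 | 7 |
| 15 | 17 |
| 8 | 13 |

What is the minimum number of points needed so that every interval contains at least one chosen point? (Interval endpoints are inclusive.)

6

Sort by right endpoint; whenever an interval is uncovered, place a point at its right end.
By right end: [6,7]  [10,11]  [11,12]  [8,13]  [13,14]  [12,16]  [15,17]  [15,19]  [19,21]  [18,22]  [22,23]
[6,7] uncovered → point at 7; [10,11] uncovered → point at 11; [13,14] uncovered → point at 14; [15,17] uncovered → point at 17; [19,21] uncovered → point at 21; [22,23] uncovered → point at 23.
Points: 7, 11, 14, 17, 21, 23 (6 total).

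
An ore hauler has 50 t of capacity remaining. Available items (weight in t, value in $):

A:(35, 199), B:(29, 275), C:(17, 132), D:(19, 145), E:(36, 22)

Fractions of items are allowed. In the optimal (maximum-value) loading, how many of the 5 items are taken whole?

2

Greedy by value/weight ratio, highest first.
Order: B (275/29=9.48) > C (132/17=7.76) > D (145/19=7.63) > A (199/35=5.69) > E (22/36=0.61)
Fill: take B (29 @ 275) → take C (17 @ 132) → take 4/19 of D → 30.53; 50/50 used.
2 item(s) taken whole; one partial (take 4/19 of D).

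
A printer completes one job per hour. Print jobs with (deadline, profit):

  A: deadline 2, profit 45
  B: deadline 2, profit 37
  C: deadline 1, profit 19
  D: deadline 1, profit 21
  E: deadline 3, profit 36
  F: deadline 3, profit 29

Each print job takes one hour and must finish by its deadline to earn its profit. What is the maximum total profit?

Sort by profit descending; place each in the latest free slot ≤ its deadline.
Profit order: A=45 B=37 E=36 F=29 D=21 C=19
Assign: A→slot 2, B→slot 1, E→slot 3, F skipped, D skipped, C skipped.
Slots: [1:B] [2:A] [3:E]
Profit = 37 + 45 + 36 = 118

118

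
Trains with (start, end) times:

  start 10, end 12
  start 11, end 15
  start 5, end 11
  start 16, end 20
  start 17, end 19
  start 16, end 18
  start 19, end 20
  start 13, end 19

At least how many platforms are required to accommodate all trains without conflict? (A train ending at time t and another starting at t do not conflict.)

The answer is the maximum number of intervals overlapping at any instant.
starts: [5, 10, 11, 13, 16, 16, 17, 19]
ends:   [11, 12, 15, 18, 19, 19, 20, 20]
s5→1 s10→2 e11→1 s11→2 e12→1 s13→2 e15→1 s16→2 s16→3 s17→4  — peak 4.

4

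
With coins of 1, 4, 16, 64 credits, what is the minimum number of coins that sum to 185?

8

Use the largest denomination that fits, subtract, and repeat.
185 = 2×64 + 3×16 + 2×4 + 1×1
Total coins = 2 + 3 + 2 + 1 = 8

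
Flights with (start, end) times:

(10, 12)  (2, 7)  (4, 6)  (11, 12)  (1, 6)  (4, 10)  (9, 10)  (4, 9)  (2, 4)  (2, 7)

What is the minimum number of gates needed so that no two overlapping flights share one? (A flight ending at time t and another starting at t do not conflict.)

6

Count concurrent intervals with a sweep; the peak is the room count.
starts: [1, 2, 2, 2, 4, 4, 4, 9, 10, 11]
ends:   [4, 6, 6, 7, 7, 9, 10, 10, 12, 12]
s1→1 s2→2 s2→3 s2→4 e4→3 s4→4 s4→5 s4→6  — peak 6.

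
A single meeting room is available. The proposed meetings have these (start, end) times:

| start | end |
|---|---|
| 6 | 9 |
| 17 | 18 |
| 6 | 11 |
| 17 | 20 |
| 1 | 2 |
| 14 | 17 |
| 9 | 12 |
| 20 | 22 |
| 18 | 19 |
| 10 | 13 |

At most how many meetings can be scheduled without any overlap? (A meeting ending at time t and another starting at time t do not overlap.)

7

By end time: (1,2), (6,9), (6,11), (9,12), (10,13), (14,17), (17,18), (18,19), (17,20), (20,22).
Pick (1,2); next start ≥ 2 → (6,9); next start ≥ 9 → (9,12); next start ≥ 12 → (14,17); next start ≥ 17 → (17,18); next start ≥ 18 → (18,19); next start ≥ 19 → (20,22).
Selected 7 meetings.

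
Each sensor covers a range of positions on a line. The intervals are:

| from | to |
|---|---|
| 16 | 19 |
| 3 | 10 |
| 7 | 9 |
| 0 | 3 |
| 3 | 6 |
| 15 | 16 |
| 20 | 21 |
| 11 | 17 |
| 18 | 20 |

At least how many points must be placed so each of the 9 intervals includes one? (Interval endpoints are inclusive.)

Process intervals by earliest right end; each time one isn't hit yet, stab at its right endpoint.
By right end: [0,3]  [3,6]  [7,9]  [3,10]  [15,16]  [11,17]  [16,19]  [18,20]  [20,21]
[0,3] uncovered → point at 3; [7,9] uncovered → point at 9; [15,16] uncovered → point at 16; [18,20] uncovered → point at 20.
Points: 3, 9, 16, 20 (4 total).

4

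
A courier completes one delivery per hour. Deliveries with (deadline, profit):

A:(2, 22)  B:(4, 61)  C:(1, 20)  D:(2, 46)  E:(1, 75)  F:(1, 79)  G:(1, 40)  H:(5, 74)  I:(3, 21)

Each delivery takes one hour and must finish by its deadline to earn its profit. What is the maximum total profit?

Sort by profit descending; place each in the latest free slot ≤ its deadline.
By profit: F(d1,79), E(d1,75), H(d5,74), B(d4,61), D(d2,46), G(d1,40), A(d2,22), I(d3,21), C(d1,20)
F→slot 1; E skipped; H→slot 5; B→slot 4; D→slot 2; G skipped; A skipped; I→slot 3; C skipped.
Profit = 79 + 46 + 21 + 61 + 74 = 281

281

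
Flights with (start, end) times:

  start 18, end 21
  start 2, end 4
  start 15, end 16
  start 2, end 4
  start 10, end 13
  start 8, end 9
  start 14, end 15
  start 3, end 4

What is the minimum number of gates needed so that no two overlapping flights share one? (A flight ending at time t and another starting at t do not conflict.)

Events (time:±→running): 2:+→1 2:+→2 3:+→3 … peak 3.

3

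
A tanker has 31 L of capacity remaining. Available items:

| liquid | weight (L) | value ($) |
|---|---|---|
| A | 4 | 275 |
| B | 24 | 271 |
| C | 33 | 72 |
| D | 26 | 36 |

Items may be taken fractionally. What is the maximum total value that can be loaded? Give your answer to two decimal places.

552.55

Order: A (275/4=68.75) > B (271/24=11.29) > C (72/33=2.18) > D (36/26=1.38)
Fill: take A (4 @ 275) → take B (24 @ 271) → take 3/33 of C → 6.55; 31/31 used.
Total value = 552.55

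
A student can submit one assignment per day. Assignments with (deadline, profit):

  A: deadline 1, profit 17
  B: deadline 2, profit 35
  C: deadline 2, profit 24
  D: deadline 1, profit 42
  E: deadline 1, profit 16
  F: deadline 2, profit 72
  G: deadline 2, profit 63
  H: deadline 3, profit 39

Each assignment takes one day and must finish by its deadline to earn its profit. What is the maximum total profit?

Profit order: F=72 G=63 D=42 H=39 B=35 C=24 A=17 E=16
Assign: F→slot 2, G→slot 1, D skipped, H→slot 3, B skipped, C skipped, A skipped, E skipped.
Slots: [1:G] [2:F] [3:H]
Profit = 63 + 72 + 39 = 174

174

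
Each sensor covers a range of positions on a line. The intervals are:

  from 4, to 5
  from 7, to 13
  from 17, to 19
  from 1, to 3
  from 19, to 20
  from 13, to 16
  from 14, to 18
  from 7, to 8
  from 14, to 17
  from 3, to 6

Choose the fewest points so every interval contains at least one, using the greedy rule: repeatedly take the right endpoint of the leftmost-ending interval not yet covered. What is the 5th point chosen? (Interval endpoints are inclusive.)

Process intervals by earliest right end; each time one isn't hit yet, stab at its right endpoint.
By right end: [1,3]  [4,5]  [3,6]  [7,8]  [7,13]  [13,16]  [14,17]  [14,18]  [17,19]  [19,20]
[1,3] uncovered → point at 3; [4,5] uncovered → point at 5; [7,8] uncovered → point at 8; [13,16] uncovered → point at 16; [17,19] uncovered → point at 19.
Points: 3, 5, 8, 16, 19 (5 total).

19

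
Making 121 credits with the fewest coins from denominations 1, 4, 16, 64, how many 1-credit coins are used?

1

Greedy: take as many of the largest coin as possible, then repeat with the remainder.
121 − 1×64→57 − 3×16→9 − 2×4→1 − 1×1→0
Count of 1: 1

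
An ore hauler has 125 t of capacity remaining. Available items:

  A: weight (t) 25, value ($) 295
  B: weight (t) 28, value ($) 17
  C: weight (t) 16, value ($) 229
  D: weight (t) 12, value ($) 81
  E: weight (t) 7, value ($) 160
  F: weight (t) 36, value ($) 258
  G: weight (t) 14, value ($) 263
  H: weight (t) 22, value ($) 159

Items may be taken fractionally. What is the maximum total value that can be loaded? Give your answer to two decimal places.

1397.75

Sort by value per unit weight and fill in that order.
Ratios (sorted): E 22.86, G 18.79, C 14.31, A 11.80, H 7.23, F 7.17, D 6.75, B 0.61
take E (7 @ 160); take G (14 @ 263); take C (16 @ 229); take A (25 @ 295); take H (22 @ 159); take F (36 @ 258); take 5/12 of D → 33.75. Capacity used 125/125.
Total value = 1397.75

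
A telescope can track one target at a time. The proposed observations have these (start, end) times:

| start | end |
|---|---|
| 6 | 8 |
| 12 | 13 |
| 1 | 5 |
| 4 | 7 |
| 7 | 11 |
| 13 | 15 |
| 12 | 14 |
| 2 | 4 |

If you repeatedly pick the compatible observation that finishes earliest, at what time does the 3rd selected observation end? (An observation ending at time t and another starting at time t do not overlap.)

Order by finish time; keep every interval that doesn't clash with the previous kept one.
By end time: (2,4), (1,5), (4,7), (6,8), (7,11), (12,13), (12,14), (13,15).
Pick (2,4); next start ≥ 4 → (4,7); next start ≥ 7 → (7,11); next start ≥ 11 → (12,13); next start ≥ 13 → (13,15).
Selected: (2,4) (4,7) (7,11) (12,13) (13,15)

11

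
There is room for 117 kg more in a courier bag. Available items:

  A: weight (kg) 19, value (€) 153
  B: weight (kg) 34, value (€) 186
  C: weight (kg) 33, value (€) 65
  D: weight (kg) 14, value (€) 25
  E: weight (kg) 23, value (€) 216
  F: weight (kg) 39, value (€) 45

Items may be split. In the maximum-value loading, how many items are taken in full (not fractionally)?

Order: E (216/23=9.39) > A (153/19=8.05) > B (186/34=5.47) > C (65/33=1.97) > D (25/14=1.79) > F (45/39=1.15)
Fill: take E (23 @ 216) → take A (19 @ 153) → take B (34 @ 186) → take C (33 @ 65) → take 8/14 of D → 14.29; 117/117 used.
4 item(s) taken whole; one partial (take 8/14 of D).

4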